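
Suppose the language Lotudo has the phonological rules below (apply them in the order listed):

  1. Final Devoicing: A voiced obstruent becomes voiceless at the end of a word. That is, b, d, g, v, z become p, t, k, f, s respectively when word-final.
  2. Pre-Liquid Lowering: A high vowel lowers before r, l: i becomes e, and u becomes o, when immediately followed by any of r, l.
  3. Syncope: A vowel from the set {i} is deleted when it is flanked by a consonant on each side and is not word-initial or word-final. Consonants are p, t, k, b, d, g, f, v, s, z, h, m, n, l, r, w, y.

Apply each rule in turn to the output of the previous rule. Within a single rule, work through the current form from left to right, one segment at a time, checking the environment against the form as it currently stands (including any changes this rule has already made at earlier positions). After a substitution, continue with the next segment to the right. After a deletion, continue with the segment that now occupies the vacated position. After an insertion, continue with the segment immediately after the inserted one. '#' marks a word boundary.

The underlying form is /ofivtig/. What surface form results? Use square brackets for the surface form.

[ofvtk]

1 Final Devoicing: [ofivtig] → [ofivtik]
2 Pre-Liquid Lowering: no change — [ofivtik]
3 Syncope: [ofivtik] → [ofvtk]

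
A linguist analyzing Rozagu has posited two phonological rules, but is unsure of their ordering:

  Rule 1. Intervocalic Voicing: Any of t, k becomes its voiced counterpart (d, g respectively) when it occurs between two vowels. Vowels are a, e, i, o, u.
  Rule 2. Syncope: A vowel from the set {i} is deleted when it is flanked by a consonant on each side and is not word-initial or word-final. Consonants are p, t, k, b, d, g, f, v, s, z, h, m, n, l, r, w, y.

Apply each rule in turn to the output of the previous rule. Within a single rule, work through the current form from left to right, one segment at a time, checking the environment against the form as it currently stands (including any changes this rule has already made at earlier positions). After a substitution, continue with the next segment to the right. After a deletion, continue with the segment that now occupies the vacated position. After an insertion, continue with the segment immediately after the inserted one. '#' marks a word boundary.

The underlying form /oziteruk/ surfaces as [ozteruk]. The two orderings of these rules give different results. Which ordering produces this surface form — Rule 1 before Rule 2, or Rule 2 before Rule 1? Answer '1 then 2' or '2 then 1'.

2 then 1

Order 1 then 2:
  1 Intervocalic Voicing: [oziteruk] → [ozideruk]
  2 Syncope: [ozideruk] → [ozderuk]
  result: [ozderuk]
Order 2 then 1:
  2 Syncope: [oziteruk] → [ozteruk]
  1 Intervocalic Voicing: no change — [ozteruk]
  result: [ozteruk]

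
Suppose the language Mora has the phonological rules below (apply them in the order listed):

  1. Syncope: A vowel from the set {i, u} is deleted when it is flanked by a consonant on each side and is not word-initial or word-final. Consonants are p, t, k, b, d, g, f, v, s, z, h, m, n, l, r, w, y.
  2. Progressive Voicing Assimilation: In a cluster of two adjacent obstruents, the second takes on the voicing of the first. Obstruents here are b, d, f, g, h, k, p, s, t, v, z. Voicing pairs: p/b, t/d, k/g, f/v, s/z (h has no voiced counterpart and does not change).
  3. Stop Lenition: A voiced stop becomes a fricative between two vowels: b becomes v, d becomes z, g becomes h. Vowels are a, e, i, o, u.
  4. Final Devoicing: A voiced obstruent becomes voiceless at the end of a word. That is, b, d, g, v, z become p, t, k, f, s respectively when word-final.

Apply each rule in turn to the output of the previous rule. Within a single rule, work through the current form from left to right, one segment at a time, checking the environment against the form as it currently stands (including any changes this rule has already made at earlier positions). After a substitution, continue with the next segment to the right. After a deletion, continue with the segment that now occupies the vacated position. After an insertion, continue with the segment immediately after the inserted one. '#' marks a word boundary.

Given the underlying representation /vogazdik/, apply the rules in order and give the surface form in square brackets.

[vohazdk]

1 Syncope: [vogazdik] → [vogazdk]
2 Progressive Voicing Assimilation: [vogazdk] → [vogazdg]
3 Stop Lenition: [vogazdg] → [vohazdg]
4 Final Devoicing: [vohazdg] → [vohazdk]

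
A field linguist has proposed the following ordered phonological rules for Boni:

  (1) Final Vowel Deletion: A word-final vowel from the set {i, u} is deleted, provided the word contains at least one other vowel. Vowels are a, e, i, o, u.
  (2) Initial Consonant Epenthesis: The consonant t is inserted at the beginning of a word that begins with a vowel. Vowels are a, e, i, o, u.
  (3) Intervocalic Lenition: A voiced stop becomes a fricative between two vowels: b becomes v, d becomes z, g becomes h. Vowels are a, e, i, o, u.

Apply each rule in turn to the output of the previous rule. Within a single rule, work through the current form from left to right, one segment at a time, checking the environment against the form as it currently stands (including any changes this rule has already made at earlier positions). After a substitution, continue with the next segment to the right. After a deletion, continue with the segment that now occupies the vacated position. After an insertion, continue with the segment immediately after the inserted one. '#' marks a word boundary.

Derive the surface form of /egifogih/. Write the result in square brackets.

(1) Final Vowel Deletion: no change — [egifogih]
(2) Initial Consonant Epenthesis: [egifogih] → [tegifogih]
(3) Intervocalic Lenition: [tegifogih] → [tehifohih]

[tehifohih]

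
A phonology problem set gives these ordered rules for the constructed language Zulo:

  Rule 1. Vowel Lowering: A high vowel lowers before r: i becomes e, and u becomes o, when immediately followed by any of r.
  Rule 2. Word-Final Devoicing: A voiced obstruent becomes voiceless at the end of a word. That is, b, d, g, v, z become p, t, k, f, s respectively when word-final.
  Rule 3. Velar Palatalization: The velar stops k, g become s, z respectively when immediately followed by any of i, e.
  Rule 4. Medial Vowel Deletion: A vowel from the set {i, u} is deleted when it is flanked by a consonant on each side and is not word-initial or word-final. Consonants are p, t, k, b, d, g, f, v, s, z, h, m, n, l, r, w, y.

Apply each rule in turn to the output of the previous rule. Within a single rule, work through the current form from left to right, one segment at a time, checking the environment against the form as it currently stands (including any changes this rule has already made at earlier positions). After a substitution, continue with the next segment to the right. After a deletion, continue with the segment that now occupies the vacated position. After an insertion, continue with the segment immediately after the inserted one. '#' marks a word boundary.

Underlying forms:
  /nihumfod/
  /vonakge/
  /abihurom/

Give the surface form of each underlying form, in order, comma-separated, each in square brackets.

[nhmfot], [vonakze], [abhorom]

/nihumfod/:
  Rule 1 Vowel Lowering: no change — [nihumfod]
  Rule 2 Word-Final Devoicing: [nihumfod] → [nihumfot]
  Rule 3 Velar Palatalization: no change — [nihumfot]
  Rule 4 Medial Vowel Deletion: [nihumfot] → [nhmfot]
/vonakge/:
  Rule 1 Vowel Lowering: no change — [vonakge]
  Rule 2 Word-Final Devoicing: no change — [vonakge]
  Rule 3 Velar Palatalization: [vonakge] → [vonakze]
  Rule 4 Medial Vowel Deletion: no change — [vonakze]
/abihurom/:
  Rule 1 Vowel Lowering: [abihurom] → [abihorom]
  Rule 2 Word-Final Devoicing: no change — [abihorom]
  Rule 3 Velar Palatalization: no change — [abihorom]
  Rule 4 Medial Vowel Deletion: [abihorom] → [abhorom]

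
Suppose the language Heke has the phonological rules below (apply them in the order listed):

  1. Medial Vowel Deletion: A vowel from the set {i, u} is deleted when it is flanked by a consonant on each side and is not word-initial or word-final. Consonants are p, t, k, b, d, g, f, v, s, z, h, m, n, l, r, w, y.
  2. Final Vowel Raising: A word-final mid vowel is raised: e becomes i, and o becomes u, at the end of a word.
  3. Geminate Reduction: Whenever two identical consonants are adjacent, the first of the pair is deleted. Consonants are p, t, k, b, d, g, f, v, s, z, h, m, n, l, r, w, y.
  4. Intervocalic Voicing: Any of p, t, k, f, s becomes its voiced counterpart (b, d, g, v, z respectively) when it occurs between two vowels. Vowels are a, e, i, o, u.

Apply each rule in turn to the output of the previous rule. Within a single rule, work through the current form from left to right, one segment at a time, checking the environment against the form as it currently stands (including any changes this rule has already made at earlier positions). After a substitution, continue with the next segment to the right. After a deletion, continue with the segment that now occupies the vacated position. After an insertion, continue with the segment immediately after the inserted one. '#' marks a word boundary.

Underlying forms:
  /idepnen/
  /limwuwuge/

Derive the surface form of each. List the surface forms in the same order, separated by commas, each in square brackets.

[idepnen], [lmwgi]

/idepnen/:
  1 Medial Vowel Deletion: no change — [idepnen]
  2 Final Vowel Raising: no change — [idepnen]
  3 Geminate Reduction: no change — [idepnen]
  4 Intervocalic Voicing: no change — [idepnen]
/limwuwuge/:
  1 Medial Vowel Deletion: [limwuwuge] → [lmwwge]
  2 Final Vowel Raising: [lmwwge] → [lmwwgi]
  3 Geminate Reduction: [lmwwgi] → [lmwgi]
  4 Intervocalic Voicing: no change — [lmwgi]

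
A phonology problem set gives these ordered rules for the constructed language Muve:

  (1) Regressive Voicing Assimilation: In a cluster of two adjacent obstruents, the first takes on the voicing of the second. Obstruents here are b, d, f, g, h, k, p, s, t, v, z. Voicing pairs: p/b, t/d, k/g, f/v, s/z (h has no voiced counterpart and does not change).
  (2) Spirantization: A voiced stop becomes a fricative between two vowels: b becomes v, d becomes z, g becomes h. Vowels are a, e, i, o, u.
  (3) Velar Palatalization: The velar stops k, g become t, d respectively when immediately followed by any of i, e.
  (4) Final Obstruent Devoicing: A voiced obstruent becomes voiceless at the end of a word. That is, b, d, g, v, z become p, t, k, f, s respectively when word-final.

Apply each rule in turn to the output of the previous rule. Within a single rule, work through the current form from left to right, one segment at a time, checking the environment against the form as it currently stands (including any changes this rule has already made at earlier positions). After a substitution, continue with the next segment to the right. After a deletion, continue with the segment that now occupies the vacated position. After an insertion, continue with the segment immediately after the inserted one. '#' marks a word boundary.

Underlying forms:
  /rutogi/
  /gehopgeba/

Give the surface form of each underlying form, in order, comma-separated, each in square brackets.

[rutohi], [dehobdeva]

/rutogi/:
  (1) Regressive Voicing Assimilation: no change — [rutogi]
  (2) Spirantization: [rutogi] → [rutohi]
  (3) Velar Palatalization: no change — [rutohi]
  (4) Final Obstruent Devoicing: no change — [rutohi]
/gehopgeba/:
  (1) Regressive Voicing Assimilation: [gehopgeba] → [gehobgeba]
  (2) Spirantization: [gehobgeba] → [gehobgeva]
  (3) Velar Palatalization: [gehobgeva] → [dehobdeva]
  (4) Final Obstruent Devoicing: no change — [dehobdeva]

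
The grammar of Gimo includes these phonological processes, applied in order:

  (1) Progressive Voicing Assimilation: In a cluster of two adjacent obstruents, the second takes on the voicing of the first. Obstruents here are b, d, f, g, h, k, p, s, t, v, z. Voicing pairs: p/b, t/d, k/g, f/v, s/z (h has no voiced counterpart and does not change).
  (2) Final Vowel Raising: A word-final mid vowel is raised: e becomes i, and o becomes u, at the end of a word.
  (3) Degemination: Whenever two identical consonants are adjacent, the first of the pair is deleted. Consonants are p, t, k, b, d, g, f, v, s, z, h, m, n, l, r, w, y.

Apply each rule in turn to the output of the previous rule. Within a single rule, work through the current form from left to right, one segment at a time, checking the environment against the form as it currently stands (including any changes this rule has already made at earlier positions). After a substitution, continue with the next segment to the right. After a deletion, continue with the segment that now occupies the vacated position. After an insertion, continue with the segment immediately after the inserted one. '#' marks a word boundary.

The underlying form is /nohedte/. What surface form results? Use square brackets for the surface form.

[nohedi]

(1) Progressive Voicing Assimilation: [nohedte] → [nohedde]
(2) Final Vowel Raising: [nohedde] → [noheddi]
(3) Degemination: [noheddi] → [nohedi]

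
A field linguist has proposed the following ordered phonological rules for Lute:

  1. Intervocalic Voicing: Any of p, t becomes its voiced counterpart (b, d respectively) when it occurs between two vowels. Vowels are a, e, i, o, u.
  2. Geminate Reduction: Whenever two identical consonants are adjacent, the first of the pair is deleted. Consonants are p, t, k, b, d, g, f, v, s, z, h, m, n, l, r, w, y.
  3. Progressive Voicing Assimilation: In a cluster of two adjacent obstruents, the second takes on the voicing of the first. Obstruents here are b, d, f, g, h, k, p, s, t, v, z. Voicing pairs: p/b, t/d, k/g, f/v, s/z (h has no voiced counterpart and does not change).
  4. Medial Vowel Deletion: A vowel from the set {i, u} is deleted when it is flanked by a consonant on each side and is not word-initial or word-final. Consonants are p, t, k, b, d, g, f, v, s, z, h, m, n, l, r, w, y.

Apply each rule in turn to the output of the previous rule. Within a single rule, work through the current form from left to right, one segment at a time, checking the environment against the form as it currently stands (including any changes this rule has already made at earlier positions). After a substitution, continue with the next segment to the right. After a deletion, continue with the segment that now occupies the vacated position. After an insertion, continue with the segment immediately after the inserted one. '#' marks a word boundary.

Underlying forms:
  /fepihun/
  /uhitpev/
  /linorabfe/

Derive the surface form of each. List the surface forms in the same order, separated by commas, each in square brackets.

/fepihun/:
  1 Intervocalic Voicing: [fepihun] → [febihun]
  2 Geminate Reduction: no change — [febihun]
  3 Progressive Voicing Assimilation: no change — [febihun]
  4 Medial Vowel Deletion: [febihun] → [febhn]
/uhitpev/:
  1 Intervocalic Voicing: no change — [uhitpev]
  2 Geminate Reduction: no change — [uhitpev]
  3 Progressive Voicing Assimilation: no change — [uhitpev]
  4 Medial Vowel Deletion: [uhitpev] → [uhtpev]
/linorabfe/:
  1 Intervocalic Voicing: no change — [linorabfe]
  2 Geminate Reduction: no change — [linorabfe]
  3 Progressive Voicing Assimilation: [linorabfe] → [linorabve]
  4 Medial Vowel Deletion: [linorabve] → [lnorabve]

[febhn], [uhtpev], [lnorabve]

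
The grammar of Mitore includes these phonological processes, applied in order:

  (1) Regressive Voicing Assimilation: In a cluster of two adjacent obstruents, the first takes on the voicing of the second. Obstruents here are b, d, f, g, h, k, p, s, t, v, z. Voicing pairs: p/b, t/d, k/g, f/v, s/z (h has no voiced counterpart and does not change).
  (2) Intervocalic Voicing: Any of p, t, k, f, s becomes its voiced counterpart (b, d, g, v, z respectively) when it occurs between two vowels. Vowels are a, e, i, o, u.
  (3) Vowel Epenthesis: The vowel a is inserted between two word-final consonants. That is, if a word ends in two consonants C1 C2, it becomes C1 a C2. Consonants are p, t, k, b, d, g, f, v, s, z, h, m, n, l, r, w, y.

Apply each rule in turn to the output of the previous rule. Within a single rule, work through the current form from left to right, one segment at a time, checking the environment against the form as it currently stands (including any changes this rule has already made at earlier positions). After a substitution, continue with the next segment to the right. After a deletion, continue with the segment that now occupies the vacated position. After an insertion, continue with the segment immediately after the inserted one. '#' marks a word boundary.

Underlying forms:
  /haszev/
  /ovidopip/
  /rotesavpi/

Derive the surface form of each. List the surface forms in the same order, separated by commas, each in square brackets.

/haszev/:
  (1) Regressive Voicing Assimilation: [haszev] → [hazzev]
  (2) Intervocalic Voicing: no change — [hazzev]
  (3) Vowel Epenthesis: no change — [hazzev]
/ovidopip/:
  (1) Regressive Voicing Assimilation: no change — [ovidopip]
  (2) Intervocalic Voicing: [ovidopip] → [ovidobip]
  (3) Vowel Epenthesis: no change — [ovidobip]
/rotesavpi/:
  (1) Regressive Voicing Assimilation: [rotesavpi] → [rotesafpi]
  (2) Intervocalic Voicing: [rotesafpi] → [rodezafpi]
  (3) Vowel Epenthesis: no change — [rodezafpi]

[hazzev], [ovidobip], [rodezafpi]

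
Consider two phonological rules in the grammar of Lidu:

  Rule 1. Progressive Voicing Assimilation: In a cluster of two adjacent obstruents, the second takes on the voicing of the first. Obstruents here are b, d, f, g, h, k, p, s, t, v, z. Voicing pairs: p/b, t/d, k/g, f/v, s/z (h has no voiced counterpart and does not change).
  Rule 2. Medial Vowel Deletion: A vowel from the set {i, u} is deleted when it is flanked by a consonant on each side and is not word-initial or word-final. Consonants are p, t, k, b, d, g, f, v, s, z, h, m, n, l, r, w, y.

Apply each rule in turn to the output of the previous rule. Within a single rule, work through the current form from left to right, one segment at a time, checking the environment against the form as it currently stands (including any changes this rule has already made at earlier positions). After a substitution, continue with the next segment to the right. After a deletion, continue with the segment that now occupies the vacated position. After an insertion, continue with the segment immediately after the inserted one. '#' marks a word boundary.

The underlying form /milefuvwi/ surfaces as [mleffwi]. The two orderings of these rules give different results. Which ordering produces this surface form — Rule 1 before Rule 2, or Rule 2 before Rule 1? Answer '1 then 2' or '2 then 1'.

Order 1 then 2:
  1 Progressive Voicing Assimilation: no change — [milefuvwi]
  2 Medial Vowel Deletion: [milefuvwi] → [mlefvwi]
  result: [mlefvwi]
Order 2 then 1:
  2 Medial Vowel Deletion: [milefuvwi] → [mlefvwi]
  1 Progressive Voicing Assimilation: [mlefvwi] → [mleffwi]
  result: [mleffwi]

2 then 1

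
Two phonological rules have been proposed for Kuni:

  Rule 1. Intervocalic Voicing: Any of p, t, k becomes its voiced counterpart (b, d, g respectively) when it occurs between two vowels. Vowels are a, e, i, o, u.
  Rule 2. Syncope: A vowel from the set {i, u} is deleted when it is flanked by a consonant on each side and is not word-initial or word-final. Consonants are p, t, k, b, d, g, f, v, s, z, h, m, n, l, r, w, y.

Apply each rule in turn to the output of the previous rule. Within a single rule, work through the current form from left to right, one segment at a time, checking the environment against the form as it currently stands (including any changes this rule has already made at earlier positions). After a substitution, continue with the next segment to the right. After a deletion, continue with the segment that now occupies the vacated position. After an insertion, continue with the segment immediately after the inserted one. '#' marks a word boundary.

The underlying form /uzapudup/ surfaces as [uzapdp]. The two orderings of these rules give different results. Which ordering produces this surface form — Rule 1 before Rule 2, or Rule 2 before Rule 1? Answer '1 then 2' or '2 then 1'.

Order 1 then 2:
  1 Intervocalic Voicing: [uzapudup] → [uzabudup]
  2 Syncope: [uzabudup] → [uzabdp]
  result: [uzabdp]
Order 2 then 1:
  2 Syncope: [uzapudup] → [uzapdp]
  1 Intervocalic Voicing: no change — [uzapdp]
  result: [uzapdp]

2 then 1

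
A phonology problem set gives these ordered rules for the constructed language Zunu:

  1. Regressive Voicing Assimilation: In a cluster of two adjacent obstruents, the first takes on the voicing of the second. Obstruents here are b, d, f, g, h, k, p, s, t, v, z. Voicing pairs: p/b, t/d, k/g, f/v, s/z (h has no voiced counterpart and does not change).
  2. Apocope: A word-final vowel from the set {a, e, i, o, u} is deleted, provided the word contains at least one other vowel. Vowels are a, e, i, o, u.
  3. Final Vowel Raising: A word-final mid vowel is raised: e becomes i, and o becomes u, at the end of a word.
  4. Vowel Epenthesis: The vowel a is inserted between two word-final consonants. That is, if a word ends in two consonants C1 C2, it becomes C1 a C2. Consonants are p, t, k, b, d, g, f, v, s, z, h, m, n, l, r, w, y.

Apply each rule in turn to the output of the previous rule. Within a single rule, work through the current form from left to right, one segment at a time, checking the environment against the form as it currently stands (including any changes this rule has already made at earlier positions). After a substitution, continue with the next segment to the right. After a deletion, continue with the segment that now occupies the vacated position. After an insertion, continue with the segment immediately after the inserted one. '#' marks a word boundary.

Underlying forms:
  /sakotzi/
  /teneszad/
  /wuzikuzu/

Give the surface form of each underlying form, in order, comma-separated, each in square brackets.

[sakodaz], [tenezzad], [wuzikuz]

/sakotzi/:
  1 Regressive Voicing Assimilation: [sakotzi] → [sakodzi]
  2 Apocope: [sakodzi] → [sakodz]
  3 Final Vowel Raising: no change — [sakodz]
  4 Vowel Epenthesis: [sakodz] → [sakodaz]
/teneszad/:
  1 Regressive Voicing Assimilation: [teneszad] → [tenezzad]
  2 Apocope: no change — [tenezzad]
  3 Final Vowel Raising: no change — [tenezzad]
  4 Vowel Epenthesis: no change — [tenezzad]
/wuzikuzu/:
  1 Regressive Voicing Assimilation: no change — [wuzikuzu]
  2 Apocope: [wuzikuzu] → [wuzikuz]
  3 Final Vowel Raising: no change — [wuzikuz]
  4 Vowel Epenthesis: no change — [wuzikuz]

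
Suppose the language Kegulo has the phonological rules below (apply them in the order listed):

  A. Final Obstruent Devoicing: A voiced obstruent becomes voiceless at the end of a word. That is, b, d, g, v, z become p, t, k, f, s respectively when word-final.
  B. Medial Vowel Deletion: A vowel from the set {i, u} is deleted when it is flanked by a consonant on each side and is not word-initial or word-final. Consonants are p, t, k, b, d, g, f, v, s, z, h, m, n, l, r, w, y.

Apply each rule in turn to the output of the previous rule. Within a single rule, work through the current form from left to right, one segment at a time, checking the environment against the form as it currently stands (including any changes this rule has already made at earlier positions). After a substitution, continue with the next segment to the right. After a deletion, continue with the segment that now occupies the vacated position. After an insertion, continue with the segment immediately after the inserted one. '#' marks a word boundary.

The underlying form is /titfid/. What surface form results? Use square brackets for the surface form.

A Final Obstruent Devoicing: [titfid] → [titfit]
B Medial Vowel Deletion: [titfit] → [ttft]

[ttft]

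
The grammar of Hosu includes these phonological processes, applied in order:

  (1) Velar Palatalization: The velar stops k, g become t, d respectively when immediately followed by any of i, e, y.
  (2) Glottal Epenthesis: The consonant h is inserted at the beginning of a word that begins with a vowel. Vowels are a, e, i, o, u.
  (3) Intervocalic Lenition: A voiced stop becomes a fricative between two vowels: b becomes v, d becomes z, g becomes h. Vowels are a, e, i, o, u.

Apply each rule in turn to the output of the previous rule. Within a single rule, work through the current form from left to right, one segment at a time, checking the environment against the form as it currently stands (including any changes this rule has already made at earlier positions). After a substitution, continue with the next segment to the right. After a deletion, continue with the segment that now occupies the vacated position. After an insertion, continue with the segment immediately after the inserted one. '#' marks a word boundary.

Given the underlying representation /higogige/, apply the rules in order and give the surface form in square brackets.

(1) Velar Palatalization: [higogige] → [higodide]
(2) Glottal Epenthesis: no change — [higodide]
(3) Intervocalic Lenition: [higodide] → [hihozize]

[hihozize]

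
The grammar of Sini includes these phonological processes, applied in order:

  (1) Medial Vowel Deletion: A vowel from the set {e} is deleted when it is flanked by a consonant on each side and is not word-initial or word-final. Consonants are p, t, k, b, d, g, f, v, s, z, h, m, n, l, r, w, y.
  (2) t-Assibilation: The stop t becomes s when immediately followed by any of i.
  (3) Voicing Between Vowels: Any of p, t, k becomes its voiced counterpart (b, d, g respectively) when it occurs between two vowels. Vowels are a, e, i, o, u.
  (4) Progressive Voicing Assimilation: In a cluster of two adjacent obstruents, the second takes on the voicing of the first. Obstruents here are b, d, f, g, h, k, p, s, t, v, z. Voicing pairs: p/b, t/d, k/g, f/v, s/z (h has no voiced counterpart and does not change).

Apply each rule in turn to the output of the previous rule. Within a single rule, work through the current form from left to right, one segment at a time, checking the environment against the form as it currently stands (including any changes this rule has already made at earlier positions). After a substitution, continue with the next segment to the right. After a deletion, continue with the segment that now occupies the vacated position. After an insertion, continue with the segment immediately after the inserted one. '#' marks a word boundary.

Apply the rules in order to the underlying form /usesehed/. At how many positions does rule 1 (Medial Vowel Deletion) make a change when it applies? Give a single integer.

(1) Medial Vowel Deletion: [usesehed] → [usshd]
(2) t-Assibilation: no change — [usshd]
(3) Voicing Between Vowels: no change — [usshd]
(4) Progressive Voicing Assimilation: [usshd] → [ussht]
Rule 1 changed 3 position(s).

3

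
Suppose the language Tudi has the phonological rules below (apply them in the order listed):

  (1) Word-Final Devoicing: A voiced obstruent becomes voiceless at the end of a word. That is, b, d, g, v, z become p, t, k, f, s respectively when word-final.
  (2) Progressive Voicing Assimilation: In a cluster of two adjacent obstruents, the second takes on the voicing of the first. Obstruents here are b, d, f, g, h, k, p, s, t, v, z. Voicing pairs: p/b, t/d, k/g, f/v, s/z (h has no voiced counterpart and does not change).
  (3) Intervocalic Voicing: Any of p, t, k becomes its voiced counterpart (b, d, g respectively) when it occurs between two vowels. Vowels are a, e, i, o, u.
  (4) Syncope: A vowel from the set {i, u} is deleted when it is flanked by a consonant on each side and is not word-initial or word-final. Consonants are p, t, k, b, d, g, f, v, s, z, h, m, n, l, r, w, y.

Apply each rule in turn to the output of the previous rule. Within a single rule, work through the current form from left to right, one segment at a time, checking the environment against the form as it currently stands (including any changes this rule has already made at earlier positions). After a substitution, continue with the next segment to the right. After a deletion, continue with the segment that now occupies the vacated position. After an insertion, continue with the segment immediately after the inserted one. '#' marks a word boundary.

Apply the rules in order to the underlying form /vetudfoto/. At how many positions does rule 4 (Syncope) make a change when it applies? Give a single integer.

1

(1) Word-Final Devoicing: no change — [vetudfoto]
(2) Progressive Voicing Assimilation: [vetudfoto] → [vetudvoto]
(3) Intervocalic Voicing: [vetudvoto] → [vedudvodo]
(4) Syncope: [vedudvodo] → [veddvodo]
Rule 4 changed 1 position(s).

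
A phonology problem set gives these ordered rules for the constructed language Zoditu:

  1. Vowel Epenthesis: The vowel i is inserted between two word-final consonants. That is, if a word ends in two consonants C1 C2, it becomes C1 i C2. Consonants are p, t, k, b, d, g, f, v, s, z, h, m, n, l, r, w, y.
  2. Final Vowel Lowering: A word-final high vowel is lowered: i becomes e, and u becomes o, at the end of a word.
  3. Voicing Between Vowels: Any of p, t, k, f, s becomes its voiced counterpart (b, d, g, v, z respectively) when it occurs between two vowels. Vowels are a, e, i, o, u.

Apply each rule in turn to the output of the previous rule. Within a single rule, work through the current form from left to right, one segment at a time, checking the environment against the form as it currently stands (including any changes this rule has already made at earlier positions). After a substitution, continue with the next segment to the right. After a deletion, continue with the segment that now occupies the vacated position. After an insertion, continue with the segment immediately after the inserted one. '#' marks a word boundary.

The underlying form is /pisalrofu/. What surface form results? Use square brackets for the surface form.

1 Vowel Epenthesis: no change — [pisalrofu]
2 Final Vowel Lowering: [pisalrofu] → [pisalrofo]
3 Voicing Between Vowels: [pisalrofo] → [pizalrovo]

[pizalrovo]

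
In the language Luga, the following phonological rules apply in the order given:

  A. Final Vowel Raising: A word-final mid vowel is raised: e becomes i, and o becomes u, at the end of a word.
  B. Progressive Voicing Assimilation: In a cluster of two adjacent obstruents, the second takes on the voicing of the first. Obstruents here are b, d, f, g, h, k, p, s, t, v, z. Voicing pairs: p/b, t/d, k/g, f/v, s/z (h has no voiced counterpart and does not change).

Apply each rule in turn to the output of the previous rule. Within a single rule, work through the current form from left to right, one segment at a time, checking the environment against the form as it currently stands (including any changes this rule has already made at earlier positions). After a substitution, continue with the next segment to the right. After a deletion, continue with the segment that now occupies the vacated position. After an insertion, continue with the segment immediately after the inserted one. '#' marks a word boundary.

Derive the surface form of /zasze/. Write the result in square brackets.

A Final Vowel Raising: [zasze] → [zaszi]
B Progressive Voicing Assimilation: [zaszi] → [zassi]

[zassi]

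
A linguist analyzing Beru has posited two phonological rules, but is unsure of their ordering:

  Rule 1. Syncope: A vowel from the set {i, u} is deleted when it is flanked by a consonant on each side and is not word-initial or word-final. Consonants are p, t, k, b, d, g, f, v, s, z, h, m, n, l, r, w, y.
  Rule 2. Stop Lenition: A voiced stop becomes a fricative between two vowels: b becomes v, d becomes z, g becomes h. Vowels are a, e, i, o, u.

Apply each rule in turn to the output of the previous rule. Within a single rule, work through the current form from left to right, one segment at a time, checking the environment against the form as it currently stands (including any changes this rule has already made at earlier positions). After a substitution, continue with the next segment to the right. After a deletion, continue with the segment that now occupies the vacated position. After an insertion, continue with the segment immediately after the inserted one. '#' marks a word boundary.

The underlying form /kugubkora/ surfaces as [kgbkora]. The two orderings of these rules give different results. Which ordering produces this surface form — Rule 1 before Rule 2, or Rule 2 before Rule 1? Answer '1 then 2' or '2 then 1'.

1 then 2

Order 1 then 2:
  1 Syncope: [kugubkora] → [kgbkora]
  2 Stop Lenition: no change — [kgbkora]
  result: [kgbkora]
Order 2 then 1:
  2 Stop Lenition: [kugubkora] → [kuhubkora]
  1 Syncope: [kuhubkora] → [khbkora]
  result: [khbkora]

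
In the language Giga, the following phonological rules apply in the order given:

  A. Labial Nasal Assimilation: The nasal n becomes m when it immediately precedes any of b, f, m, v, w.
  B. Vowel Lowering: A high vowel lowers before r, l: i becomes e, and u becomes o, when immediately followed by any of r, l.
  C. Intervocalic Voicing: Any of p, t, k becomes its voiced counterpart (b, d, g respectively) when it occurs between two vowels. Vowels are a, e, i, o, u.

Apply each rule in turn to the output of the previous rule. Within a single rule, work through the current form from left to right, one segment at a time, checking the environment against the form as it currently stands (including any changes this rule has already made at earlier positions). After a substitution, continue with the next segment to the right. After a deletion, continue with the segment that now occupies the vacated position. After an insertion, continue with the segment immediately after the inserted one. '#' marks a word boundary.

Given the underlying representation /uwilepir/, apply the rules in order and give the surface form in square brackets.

[uweleber]

A Labial Nasal Assimilation: no change — [uwilepir]
B Vowel Lowering: [uwilepir] → [uweleper]
C Intervocalic Voicing: [uweleper] → [uweleber]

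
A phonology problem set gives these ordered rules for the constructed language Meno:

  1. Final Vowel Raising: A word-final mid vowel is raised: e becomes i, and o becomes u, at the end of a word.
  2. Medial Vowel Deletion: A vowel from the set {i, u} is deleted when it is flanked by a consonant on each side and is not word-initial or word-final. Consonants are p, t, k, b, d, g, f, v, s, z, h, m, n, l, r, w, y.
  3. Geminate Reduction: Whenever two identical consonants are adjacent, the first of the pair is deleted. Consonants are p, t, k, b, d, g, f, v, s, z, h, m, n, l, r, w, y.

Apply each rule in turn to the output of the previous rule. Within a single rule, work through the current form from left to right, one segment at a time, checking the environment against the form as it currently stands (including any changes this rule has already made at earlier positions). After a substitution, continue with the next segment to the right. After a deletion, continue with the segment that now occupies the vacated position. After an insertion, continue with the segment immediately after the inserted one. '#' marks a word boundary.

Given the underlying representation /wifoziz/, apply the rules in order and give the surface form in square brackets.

1 Final Vowel Raising: no change — [wifoziz]
2 Medial Vowel Deletion: [wifoziz] → [wfozz]
3 Geminate Reduction: [wfozz] → [wfoz]

[wfoz]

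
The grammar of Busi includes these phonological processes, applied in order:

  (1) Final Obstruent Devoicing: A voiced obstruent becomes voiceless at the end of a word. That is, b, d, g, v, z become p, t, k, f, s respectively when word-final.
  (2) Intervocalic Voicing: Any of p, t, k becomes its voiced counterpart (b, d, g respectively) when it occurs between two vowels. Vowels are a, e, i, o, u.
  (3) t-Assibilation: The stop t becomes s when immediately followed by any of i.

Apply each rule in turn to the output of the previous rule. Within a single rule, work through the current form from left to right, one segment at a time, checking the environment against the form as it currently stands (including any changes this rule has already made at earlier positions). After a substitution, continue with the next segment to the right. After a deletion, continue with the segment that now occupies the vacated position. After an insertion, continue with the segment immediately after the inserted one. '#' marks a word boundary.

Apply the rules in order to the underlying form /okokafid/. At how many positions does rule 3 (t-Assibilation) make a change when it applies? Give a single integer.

(1) Final Obstruent Devoicing: [okokafid] → [okokafit]
(2) Intervocalic Voicing: [okokafit] → [ogogafit]
(3) t-Assibilation: no change — [ogogafit]
Rule 3 changed 0 position(s).

0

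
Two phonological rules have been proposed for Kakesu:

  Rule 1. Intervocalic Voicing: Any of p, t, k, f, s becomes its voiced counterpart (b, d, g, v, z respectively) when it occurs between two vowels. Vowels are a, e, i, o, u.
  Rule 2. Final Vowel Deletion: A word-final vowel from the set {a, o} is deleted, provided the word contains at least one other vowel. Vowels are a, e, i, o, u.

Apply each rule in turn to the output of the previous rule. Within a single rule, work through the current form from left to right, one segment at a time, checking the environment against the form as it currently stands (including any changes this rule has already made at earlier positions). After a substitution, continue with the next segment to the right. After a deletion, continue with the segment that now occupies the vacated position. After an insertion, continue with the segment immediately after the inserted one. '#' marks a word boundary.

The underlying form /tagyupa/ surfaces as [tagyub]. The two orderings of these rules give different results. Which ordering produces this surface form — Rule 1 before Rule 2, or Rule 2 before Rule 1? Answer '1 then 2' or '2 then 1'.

1 then 2

Order 1 then 2:
  1 Intervocalic Voicing: [tagyupa] → [tagyuba]
  2 Final Vowel Deletion: [tagyuba] → [tagyub]
  result: [tagyub]
Order 2 then 1:
  2 Final Vowel Deletion: [tagyupa] → [tagyup]
  1 Intervocalic Voicing: no change — [tagyup]
  result: [tagyup]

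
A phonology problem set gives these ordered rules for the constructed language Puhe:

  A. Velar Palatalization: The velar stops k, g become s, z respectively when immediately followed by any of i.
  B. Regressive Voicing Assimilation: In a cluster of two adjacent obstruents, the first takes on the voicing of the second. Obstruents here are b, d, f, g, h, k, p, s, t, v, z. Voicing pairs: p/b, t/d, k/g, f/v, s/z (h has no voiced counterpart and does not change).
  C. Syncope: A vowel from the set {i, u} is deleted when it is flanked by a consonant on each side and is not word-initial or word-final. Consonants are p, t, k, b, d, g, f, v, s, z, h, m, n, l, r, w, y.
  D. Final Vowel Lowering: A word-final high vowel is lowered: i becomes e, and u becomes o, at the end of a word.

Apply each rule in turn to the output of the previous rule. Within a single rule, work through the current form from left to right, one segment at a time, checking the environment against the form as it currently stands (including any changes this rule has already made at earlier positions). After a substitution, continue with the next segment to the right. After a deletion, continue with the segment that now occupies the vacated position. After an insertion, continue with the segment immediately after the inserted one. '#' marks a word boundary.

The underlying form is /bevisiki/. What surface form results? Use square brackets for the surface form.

A Velar Palatalization: [bevisiki] → [bevisisi]
B Regressive Voicing Assimilation: no change — [bevisisi]
C Syncope: [bevisisi] → [bevssi]
D Final Vowel Lowering: [bevssi] → [bevsse]

[bevsse]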